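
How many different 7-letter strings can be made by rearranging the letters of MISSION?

The 7 letters of MISSION have repeats: I appearing twice and S appearing twice.
So there are 7! / (2!·2!) = 1260 distinguishable arrangements.

1260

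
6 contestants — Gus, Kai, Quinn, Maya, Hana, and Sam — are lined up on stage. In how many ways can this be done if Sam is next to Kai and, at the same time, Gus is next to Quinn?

96

Treat {Sam,Kai} as one block (2 orders) and {Gus,Quinn} as another (2 orders).
That leaves 4 units to arrange: 2 × 2 × 4! = 4 × 24 = 96.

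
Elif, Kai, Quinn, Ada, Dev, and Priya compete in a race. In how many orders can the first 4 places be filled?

There are 6 choices for 1st place, 5 for 2nd, and so on down to 3 for position 4.
That gives 6 × 5 × 4 × 3 = 360.

360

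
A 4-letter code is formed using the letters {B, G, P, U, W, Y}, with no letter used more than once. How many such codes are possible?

360

With no repetition, fill the 4 letters in order: 6 choices, then 5, down to 3.
That product is 6 × 5 × 4 × 3 = 360.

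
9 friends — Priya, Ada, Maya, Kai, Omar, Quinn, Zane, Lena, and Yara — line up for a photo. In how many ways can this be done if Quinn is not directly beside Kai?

282240

There are 9! = 362880 arrangements in all. If Quinn and Kai are adjacent, merging them into one block gives 2·(8)! = 80640 arrangements.
So 362880 − 80640 = 282240 arrangements keep them apart.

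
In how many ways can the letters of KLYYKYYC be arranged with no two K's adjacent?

Total arrangements of KLYYKYYC: 8!/(4!·2!) = 840.
Arrangements with the K's together: treat KK as one letter, giving (7)!/(4!) = 210.
Hence 840 − 210 = 630.

630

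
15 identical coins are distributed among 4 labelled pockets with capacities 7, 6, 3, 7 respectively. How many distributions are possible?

124

By stars and bars, unrestricted non-negative solutions to x_1+…+x_4 = 15 number C(15+3,3) = 816.
Subtract solutions that violate a single cap (substitute x_i' = x_i − (cap_i+1)): x_1 ≥ 8 gives C(10,3) = 120; x_2 ≥ 7 gives C(11,3) = 165; x_3 ≥ 4 gives C(14,3) = 364; x_4 ≥ 8 gives C(10,3) = 120. Together 769.
Add back pairs where two caps are both exceeded: 1 + 20 + 0 + 35 + 1 + 20 = 77.
By inclusion–exclusion the count is 816 − 769 + 77 = 124.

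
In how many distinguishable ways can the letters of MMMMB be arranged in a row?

5

The 5 letters of MMMMB have repeats: M appearing 4 times.
Dividing 5! = 120 by 4! = 24 for the repeated letters gives 5.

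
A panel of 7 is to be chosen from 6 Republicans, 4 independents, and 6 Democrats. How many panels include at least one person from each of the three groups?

10408

Unrestricted: C(16,7) = 11440 ways to pick any 7 of the 16.
Subtract selections that omit an entire group: no Republicans → C(10,7) = 120; no independents → C(12,7) = 792; no Democrats → C(10,7) = 120.
Add back selections omitting two groups (i.e. drawn from a single group): C(6,7) + C(4,7) + C(6,7) = 0.
By inclusion–exclusion: 11440 − 1032 + 0 = 10408.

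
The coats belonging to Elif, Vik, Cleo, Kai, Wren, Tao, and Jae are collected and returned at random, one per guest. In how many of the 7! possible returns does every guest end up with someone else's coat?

1854

Count assignments avoiding every fixed point. For any j of the 7 guests fixed to their own coat, the other 7−j can be arranged in (7−j)! ways.
By inclusion–exclusion this is Σ_{j=0}^{7} (−1)^j C(7,j)·(7−j)!.
Computing: 5040 − 5040 + 2520 − 840 + 210 − 42 + 7 − 1 = 1854.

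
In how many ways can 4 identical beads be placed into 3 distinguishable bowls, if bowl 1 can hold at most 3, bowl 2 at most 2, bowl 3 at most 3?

10

By stars and bars, unrestricted non-negative solutions to x_1+…+x_3 = 4 number C(4+2,2) = 15.
Subtract solutions that violate a single cap (substitute x_i' = x_i − (cap_i+1)): x_1 ≥ 4 gives C(2,2) = 1; x_2 ≥ 3 gives C(3,2) = 3; x_3 ≥ 4 gives C(2,2) = 1. Together 5.
No two caps can be exceeded simultaneously, so the pair terms are all 0.
By inclusion–exclusion the count is 15 − 5 + 0 = 10.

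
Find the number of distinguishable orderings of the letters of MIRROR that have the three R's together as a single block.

Treat the 3 copies of R as a single block. The multiset to arrange is then {RRR, I, M, O}, 4 items in all.
All 4 items are distinct, so there are (4)! = 24 arrangements.

24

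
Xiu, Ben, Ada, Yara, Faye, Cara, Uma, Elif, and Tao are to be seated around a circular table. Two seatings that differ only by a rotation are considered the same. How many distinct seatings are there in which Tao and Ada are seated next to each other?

Glue Tao and Ada into a block (2 internal orders). Seating 8 units around a circle gives (7)! arrangements.
So 2 × (7)! = 2 × 5040 = 10080.

10080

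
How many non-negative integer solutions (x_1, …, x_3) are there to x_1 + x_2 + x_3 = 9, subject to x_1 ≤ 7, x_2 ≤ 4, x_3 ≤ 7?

34

By stars and bars, unrestricted non-negative solutions to x_1+…+x_3 = 9 number C(9+2,2) = 55.
Subtract solutions that violate a single cap (substitute x_i' = x_i − (cap_i+1)): x_1 ≥ 8 gives C(3,2) = 3; x_2 ≥ 5 gives C(6,2) = 15; x_3 ≥ 8 gives C(3,2) = 3. Together 21.
No two caps can be exceeded simultaneously, so the pair terms are all 0.
By inclusion–exclusion the count is 55 − 21 + 0 = 34.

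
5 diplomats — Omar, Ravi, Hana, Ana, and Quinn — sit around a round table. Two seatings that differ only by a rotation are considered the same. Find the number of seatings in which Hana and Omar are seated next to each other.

12

Glue Hana and Omar into a block (2 internal orders). Seating 4 units around a circle gives (3)! arrangements.
So 2 × (3)! = 2 × 6 = 12.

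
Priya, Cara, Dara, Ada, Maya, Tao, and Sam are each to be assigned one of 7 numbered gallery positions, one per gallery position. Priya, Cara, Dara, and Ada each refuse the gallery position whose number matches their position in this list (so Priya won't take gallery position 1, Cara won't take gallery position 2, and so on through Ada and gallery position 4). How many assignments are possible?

Let Aᵢ (for 1 ≤ i ≤ 4) be the placements that put person i in their forbidden gallery position. Any j of these fix j positions, leaving (7−j)! ways to fill the rest, and there are C(4,j) ways to pick which j.
By inclusion–exclusion, the number of valid placements is Σ_{j=0}^{4} (−1)^j C(4,j)·(7−j)!.
Computing: 5040 − 2880 + 720 − 96 + 6 = 2790.

2790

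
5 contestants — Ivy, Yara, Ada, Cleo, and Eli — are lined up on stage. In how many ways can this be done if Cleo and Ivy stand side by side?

Place the 3 others and the Cleo-Ivy pair as 4 objects in a line; the pair has 2 internal arrangements.
So the count is 2·(4)! = 48.

48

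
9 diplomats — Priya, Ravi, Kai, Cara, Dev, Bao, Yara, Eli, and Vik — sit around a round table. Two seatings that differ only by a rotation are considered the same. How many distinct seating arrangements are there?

Seat Priya anywhere (absorbing the rotational symmetry), then permute the other 8: (8)! = 40320.

40320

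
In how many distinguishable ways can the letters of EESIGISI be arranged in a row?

1680

The 8 letters of EESIGISI have repeats: E appearing twice, I appearing 3 times, and S appearing twice.
So there are 8! / (3!·2!·2!) = 1680 distinguishable arrangements.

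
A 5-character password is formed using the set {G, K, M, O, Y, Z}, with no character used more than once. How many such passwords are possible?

Choose and order 5 of the 6 symbols: the first character has 6 options, the next 5, and so on down to 2.
That product is 6 × 5 × 4 × 3 × 2 = 720.

720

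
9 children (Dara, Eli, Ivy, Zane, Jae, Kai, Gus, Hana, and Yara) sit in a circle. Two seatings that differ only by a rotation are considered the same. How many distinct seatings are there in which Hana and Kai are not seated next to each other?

30240

All circular seatings of 9 people number (8)! = 40320.
Seatings with Hana beside Kai: treat them as a block with 2 internal orders, giving 2 × (7)! = 10080.
Subtracting, 40320 − 10080 = 30240.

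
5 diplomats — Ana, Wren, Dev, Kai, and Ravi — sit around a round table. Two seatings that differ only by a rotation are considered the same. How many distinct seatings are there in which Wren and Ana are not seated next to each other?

All circular seatings of 5 people number (4)! = 24.
Those with Wren next to Ana: fuse the pair into one unit and seat 4 units around a circle — 2·(3)! = 12.
Subtracting, 24 − 12 = 12.

12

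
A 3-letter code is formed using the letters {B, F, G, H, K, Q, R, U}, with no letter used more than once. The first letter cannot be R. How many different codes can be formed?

The first letter has 8−1 = 7 choices (anything except R).
The remaining 2 letters are filled from the other 7 symbols without repetition: 7 × 6 = 42.
Total: 7 × 42 = 294.

294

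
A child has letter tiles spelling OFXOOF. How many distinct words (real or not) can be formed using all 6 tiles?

The 6 letters of OFXOOF have repeats: F appearing twice and O appearing 3 times.
So there are 6! / (3!·2!) = 60 distinguishable arrangements.

60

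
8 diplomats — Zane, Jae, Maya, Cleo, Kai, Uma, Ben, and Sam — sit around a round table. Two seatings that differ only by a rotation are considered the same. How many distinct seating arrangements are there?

5040

Around a circle, 8 distinct people have 8!/8 = (7)! = 5040 rotationally distinct seatings.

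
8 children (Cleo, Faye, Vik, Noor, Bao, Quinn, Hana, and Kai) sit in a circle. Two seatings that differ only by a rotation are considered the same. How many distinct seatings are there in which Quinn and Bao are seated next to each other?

1440

Treat {Quinn, Bao} as one unit (2 internal orders) and seat the resulting 7 units around the table: (6)! circular arrangements.
So 2 × (6)! = 2 × 720 = 1440.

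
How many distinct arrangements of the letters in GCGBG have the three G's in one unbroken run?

6

Treat the 3 copies of G as a single block. The multiset to arrange is then {GGG, B, C}, 3 items in all.
All 3 items are distinct, so there are (3)! = 6 arrangements.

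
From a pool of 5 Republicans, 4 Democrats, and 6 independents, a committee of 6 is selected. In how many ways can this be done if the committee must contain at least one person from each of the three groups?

With no constraint there are C(15,6) = 5005 possible selections.
Subtract selections that omit an entire group: no Republicans → C(10,6) = 210; no Democrats → C(11,6) = 462; no independents → C(9,6) = 84.
Add back selections omitting two groups (i.e. drawn from a single group): C(5,6) + C(4,6) + C(6,6) = 1.
By inclusion–exclusion: 5005 − 756 + 1 = 4250.

4250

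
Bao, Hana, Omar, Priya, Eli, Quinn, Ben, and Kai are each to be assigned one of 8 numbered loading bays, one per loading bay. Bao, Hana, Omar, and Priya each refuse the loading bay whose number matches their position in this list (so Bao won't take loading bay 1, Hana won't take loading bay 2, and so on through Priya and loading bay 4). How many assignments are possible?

Let Aᵢ (for 1 ≤ i ≤ 4) be the placements that put person i in their forbidden loading bay. Any j of these fix j positions, leaving (8−j)! ways to fill the rest, and there are C(4,j) ways to pick which j.
By inclusion–exclusion, the number of valid placements is Σ_{j=0}^{4} (−1)^j C(4,j)·(8−j)!.
Computing: 40320 − 20160 + 4320 − 480 + 24 = 24024.

24024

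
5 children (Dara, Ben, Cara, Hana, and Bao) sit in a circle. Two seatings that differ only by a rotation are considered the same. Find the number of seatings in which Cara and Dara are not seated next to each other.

12

All circular seatings of 5 people number (4)! = 24.
Seatings with Cara beside Dara: treat them as a block with 2 internal orders, giving 2 × (3)! = 12.
Subtracting, 24 − 12 = 12.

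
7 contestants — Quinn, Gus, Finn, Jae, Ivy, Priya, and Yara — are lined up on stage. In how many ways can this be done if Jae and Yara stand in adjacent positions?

Glue Jae and Yara into one block (2 internal orders), leaving 6 units to arrange in a row.
That gives 2 × 6! = 2 × 720 = 1440.

1440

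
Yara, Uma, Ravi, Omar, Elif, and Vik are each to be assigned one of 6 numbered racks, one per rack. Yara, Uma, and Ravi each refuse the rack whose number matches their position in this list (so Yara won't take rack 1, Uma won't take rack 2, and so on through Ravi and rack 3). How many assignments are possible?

Let Aᵢ (for i ∈ {1, 2, 3}) be the placements that put person i in their forbidden rack. Any j of these fix j positions, leaving (6−j)! ways to fill the rest, and there are C(3,j) ways to pick which j.
By inclusion–exclusion, the number of valid placements is Σ_{j=0}^{3} (−1)^j C(3,j)·(6−j)!.
Computing: 720 − 360 + 72 − 6 = 426.

426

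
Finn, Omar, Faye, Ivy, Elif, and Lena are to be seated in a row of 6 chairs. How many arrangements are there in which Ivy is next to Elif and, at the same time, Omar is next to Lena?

Treat {Ivy,Elif} as one block (2 orders) and {Omar,Lena} as another (2 orders).
That leaves 4 units to arrange: 2 × 2 × 4! = 4 × 24 = 96.

96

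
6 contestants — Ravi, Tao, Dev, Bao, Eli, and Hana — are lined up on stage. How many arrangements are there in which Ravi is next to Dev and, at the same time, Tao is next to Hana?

96

Treat {Ravi,Dev} as one block (2 orders) and {Tao,Hana} as another (2 orders).
That leaves 4 units to arrange: 2 × 2 × 4! = 4 × 24 = 96.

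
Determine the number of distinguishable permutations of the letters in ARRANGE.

ARRANGE has 7 letters with A appearing twice and R appearing twice.
So there are 7! / (2!·2!) = 1260 distinguishable arrangements.

1260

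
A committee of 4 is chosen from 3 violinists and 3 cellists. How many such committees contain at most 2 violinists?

Split by how many violinists are chosen (0 through 2).
Sum: C(3,0)·C(3,4) + C(3,1)·C(3,3) + C(3,2)·C(3,2) = 0 + 3 + 9 = 12.

12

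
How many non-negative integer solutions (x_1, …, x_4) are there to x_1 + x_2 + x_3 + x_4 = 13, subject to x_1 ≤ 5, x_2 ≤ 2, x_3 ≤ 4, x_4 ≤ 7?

By stars and bars, unrestricted non-negative solutions to x_1+…+x_4 = 13 number C(13+3,3) = 560.
Subtract solutions that violate a single cap (substitute x_i' = x_i − (cap_i+1)): x_1 ≥ 6 gives C(10,3) = 120; x_2 ≥ 3 gives C(13,3) = 286; x_3 ≥ 5 gives C(11,3) = 165; x_4 ≥ 8 gives C(8,3) = 56. Together 627.
Add back pairs where two caps are both exceeded: 35 + 10 + 0 + 56 + 10 + 1 = 112.
By inclusion–exclusion the count is 560 − 627 + 112 = 45.

45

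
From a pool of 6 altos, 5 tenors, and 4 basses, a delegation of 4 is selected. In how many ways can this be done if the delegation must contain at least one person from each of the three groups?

Unrestricted: C(15,4) = 1365 ways to pick any 4 of the 15.
Subtract selections that omit an entire group: no altos → C(9,4) = 126; no tenors → C(10,4) = 210; no basses → C(11,4) = 330.
Add back selections omitting two groups (i.e. drawn from a single group): C(6,4) + C(5,4) + C(4,4) = 21.
By inclusion–exclusion: 1365 − 666 + 21 = 720.

720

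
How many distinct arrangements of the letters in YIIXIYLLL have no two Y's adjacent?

3920

Total arrangements of YIIXIYLLL: 9!/(3!·3!·2!) = 5040.
Arrangements with the Y's together: treat YY as one letter, giving (8)!/(3!·3!) = 1120.
Hence 5040 − 1120 = 3920.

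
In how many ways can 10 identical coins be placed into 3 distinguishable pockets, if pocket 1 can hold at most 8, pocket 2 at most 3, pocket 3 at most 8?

By stars and bars, unrestricted non-negative solutions to x_1+…+x_3 = 10 number C(10+2,2) = 66.
Subtract solutions that violate a single cap (substitute x_i' = x_i − (cap_i+1)): x_1 ≥ 9 gives C(3,2) = 3; x_2 ≥ 4 gives C(8,2) = 28; x_3 ≥ 9 gives C(3,2) = 3. Together 34.
No two caps can be exceeded simultaneously, so the pair terms are all 0.
By inclusion–exclusion the count is 66 − 34 + 0 = 32.

32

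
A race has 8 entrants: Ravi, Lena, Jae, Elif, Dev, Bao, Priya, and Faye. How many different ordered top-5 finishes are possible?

This is an ordered selection of 5 from 8: P(8,5).
That gives 8 × 7 × 6 × 5 × 4 = 6720.

6720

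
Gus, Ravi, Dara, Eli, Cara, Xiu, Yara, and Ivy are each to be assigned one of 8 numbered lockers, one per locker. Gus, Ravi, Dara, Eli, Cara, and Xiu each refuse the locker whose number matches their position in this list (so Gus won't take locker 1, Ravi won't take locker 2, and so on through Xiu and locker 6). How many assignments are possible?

18806

Let Aᵢ (for 1 ≤ i ≤ 6) be the placements that put person i in their forbidden locker. Any j of these fix j positions, leaving (8−j)! ways to fill the rest, and there are C(6,j) ways to pick which j.
By inclusion–exclusion, the number of valid placements is Σ_{j=0}^{6} (−1)^j C(6,j)·(8−j)!.
Computing: 40320 − 30240 + 10800 − 2400 + 360 − 36 + 2 = 18806.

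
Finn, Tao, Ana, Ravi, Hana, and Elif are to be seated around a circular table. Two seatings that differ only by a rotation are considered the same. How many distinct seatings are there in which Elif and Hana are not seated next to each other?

72

All circular seatings of 6 people number (5)! = 120.
Seatings with Elif beside Hana: treat them as a block with 2 internal orders, giving 2 × (4)! = 48.
Subtracting, 120 − 48 = 72.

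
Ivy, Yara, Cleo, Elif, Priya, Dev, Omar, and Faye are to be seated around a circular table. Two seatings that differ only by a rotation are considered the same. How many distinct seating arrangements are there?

Fix one person's seat to break rotational symmetry; the remaining 7 people can be arranged in (7)! = 5040 ways.

5040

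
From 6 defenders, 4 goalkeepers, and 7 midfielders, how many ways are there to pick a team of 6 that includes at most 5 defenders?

Split by how many defenders are chosen (0 through 5).
Sum: C(6,0)·C(11,6) + C(6,1)·C(11,5) + C(6,2)·C(11,4) + C(6,3)·C(11,3) + C(6,4)·C(11,2) + C(6,5)·C(11,1) = 462 + 2772 + 4950 + 3300 + 825 + 66 = 12375.

12375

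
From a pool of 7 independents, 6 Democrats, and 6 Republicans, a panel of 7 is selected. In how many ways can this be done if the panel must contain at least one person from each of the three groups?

46165

Total 7-person selections from all 19: C(19,7) = 50388.
Subtract selections that omit an entire group: no independents → C(12,7) = 792; no Democrats → C(13,7) = 1716; no Republicans → C(13,7) = 1716.
Add back selections omitting two groups (i.e. drawn from a single group): C(7,7) + C(6,7) + C(6,7) = 1.
By inclusion–exclusion: 50388 − 4224 + 1 = 46165.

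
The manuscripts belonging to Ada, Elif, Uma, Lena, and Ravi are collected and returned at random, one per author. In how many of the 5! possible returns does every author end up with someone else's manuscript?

Count assignments avoiding every fixed point. For any j of the 5 authors fixed to their own manuscript, the other 5−j can be arranged in (5−j)! ways.
By inclusion–exclusion this is Σ_{j=0}^{5} (−1)^j C(5,j)·(5−j)!.
Computing: 120 − 120 + 60 − 20 + 5 − 1 = 44.

44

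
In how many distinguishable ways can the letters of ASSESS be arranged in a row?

Letter multiplicities in ASSESS: A×1, E×1, S×4.
Dividing 6! = 720 by 4! = 24 for the repeated letters gives 30.

30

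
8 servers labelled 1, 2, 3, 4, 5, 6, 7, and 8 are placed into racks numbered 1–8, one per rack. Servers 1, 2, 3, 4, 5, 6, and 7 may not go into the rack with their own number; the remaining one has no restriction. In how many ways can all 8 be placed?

Let Aᵢ (for 1 ≤ i ≤ 7) be the placements that put server i in its forbidden rack. Any j of these fix j positions, leaving (8−j)! ways to fill the rest, and there are C(7,j) ways to pick which j.
By inclusion–exclusion, the number of valid placements is Σ_{j=0}^{7} (−1)^j C(7,j)·(8−j)!.
Computing: 40320 − 35280 + 15120 − 4200 + 840 − 126 + 14 − 1 = 16687.

16687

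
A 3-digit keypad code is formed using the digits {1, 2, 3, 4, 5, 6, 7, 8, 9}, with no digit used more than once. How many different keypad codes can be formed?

With no repetition, fill the 3 digits in order: 9 choices, then 8, down to 7.
That product is 9 × 8 × 7 = 504.

504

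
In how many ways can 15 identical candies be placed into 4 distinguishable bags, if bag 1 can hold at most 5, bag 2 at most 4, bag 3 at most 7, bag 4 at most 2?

By stars and bars, unrestricted non-negative solutions to x_1+…+x_4 = 15 number C(15+3,3) = 816.
Subtract solutions that violate a single cap (substitute x_i' = x_i − (cap_i+1)): x_1 ≥ 6 gives C(12,3) = 220; x_2 ≥ 5 gives C(13,3) = 286; x_3 ≥ 8 gives C(10,3) = 120; x_4 ≥ 3 gives C(15,3) = 455. Together 1081.
Add back pairs where two caps are both exceeded: 35 + 4 + 84 + 10 + 120 + 35 = 288.
Subtract triples: 0 + 4 + 0 + 0 = 4.
By inclusion–exclusion the count is 816 − 1081 + 288 − 4 = 19.

19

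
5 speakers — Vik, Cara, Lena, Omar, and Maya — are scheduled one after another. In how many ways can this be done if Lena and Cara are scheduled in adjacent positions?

Place the 3 others and the Lena-Cara pair as 4 objects in a line; the pair has 2 internal arrangements.
So the count is 2·(4)! = 48.

48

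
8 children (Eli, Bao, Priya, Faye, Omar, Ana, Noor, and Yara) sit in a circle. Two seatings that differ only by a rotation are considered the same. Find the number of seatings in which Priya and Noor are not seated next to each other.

3600

Without the restriction there are (7)! = 5040 seatings.
Those with Priya next to Noor: fuse the pair into one unit and seat 7 units around a circle — 2·(6)! = 1440.
Subtracting, 5040 − 1440 = 3600.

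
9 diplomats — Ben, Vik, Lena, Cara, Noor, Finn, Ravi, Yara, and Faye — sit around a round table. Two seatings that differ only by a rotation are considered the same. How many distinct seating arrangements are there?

40320

Fix one person's seat to break rotational symmetry; the remaining 8 people can be arranged in (8)! = 40320 ways.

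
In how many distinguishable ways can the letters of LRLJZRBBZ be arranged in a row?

22680

The 9 letters of LRLJZRBBZ have repeats: B appearing twice, L appearing twice, R appearing twice, and Z appearing twice.
Dividing 9! = 362880 by 2!·2!·2!·2! = 16 for the repeated letters gives 22680.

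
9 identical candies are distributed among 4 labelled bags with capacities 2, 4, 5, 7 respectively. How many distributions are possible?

By stars and bars, unrestricted non-negative solutions to x_1+…+x_4 = 9 number C(9+3,3) = 220.
Subtract solutions that violate a single cap (substitute x_i' = x_i − (cap_i+1)): x_1 ≥ 3 gives C(9,3) = 84; x_2 ≥ 5 gives C(7,3) = 35; x_3 ≥ 6 gives C(6,3) = 20; x_4 ≥ 8 gives C(4,3) = 4. Together 143.
Add back pairs where two caps are both exceeded: 4 + 1 + 0 + 0 + 0 + 0 = 5.
By inclusion–exclusion the count is 220 − 143 + 5 = 82.

82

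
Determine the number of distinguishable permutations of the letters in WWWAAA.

WWWAAA has 6 letters with A appearing 3 times and W appearing 3 times.
Dividing 6! = 720 by 3!·3! = 36 for the repeated letters gives 20.

20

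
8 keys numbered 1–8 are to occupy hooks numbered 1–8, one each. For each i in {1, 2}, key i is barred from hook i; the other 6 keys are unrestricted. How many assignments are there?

30960

Let Aᵢ (for i ∈ {1, 2}) be the placements that put key i in its forbidden hook. Any j of these fix j positions, leaving (8−j)! ways to fill the rest, and there are C(2,j) ways to pick which j.
By inclusion–exclusion, the number of valid placements is Σ_{j=0}^{2} (−1)^j C(2,j)·(8−j)!.
Computing: 40320 − 10080 + 720 = 30960.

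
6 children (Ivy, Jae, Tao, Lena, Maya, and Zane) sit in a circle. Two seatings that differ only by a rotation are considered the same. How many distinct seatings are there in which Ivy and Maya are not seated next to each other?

Without the restriction there are (5)! = 120 seatings.
Those with Ivy next to Maya: fuse the pair into one unit and seat 5 units around a circle — 2·(4)! = 48.
Subtracting, 120 − 48 = 72.

72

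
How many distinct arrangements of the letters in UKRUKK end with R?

With the last slot taken by R, it remains to arrange the other 5 letters (UKUKK).
Those 5 letters have K appearing 3 times and U appearing twice, giving (5)!/(3!·2!) = 10.

10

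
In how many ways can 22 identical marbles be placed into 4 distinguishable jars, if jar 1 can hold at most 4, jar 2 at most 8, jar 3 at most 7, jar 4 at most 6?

20

By stars and bars, unrestricted non-negative solutions to x_1+…+x_4 = 22 number C(22+3,3) = 2300.
Subtract solutions that violate a single cap (substitute x_i' = x_i − (cap_i+1)): x_1 ≥ 5 gives C(20,3) = 1140; x_2 ≥ 9 gives C(16,3) = 560; x_3 ≥ 8 gives C(17,3) = 680; x_4 ≥ 7 gives C(18,3) = 816. Together 3196.
Add back pairs where two caps are both exceeded: 165 + 220 + 286 + 56 + 84 + 120 = 931.
Subtract triples: 1 + 4 + 10 + 0 = 15.
By inclusion–exclusion the count is 2300 − 3196 + 931 − 15 = 20.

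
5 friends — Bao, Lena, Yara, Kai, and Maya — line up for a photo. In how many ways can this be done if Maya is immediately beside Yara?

48

Place the 3 others and the Maya-Yara pair as 4 objects in a line; the pair has 2 internal arrangements.
So the count is 2·(4)! = 48.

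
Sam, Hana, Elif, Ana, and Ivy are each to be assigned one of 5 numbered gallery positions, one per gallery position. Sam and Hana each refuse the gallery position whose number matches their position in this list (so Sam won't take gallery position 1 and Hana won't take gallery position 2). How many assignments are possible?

Let Aᵢ (for i ∈ {1, 2}) be the placements that put person i in their forbidden gallery position. Any j of these fix j positions, leaving (5−j)! ways to fill the rest, and there are C(2,j) ways to pick which j.
By inclusion–exclusion, the number of valid placements is Σ_{j=0}^{2} (−1)^j C(2,j)·(5−j)!.
Computing: 120 − 48 + 6 = 78.

78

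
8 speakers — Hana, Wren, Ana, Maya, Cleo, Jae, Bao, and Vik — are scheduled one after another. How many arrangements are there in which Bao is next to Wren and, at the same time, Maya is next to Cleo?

Treat {Bao,Wren} as one block (2 orders) and {Maya,Cleo} as another (2 orders).
That leaves 6 units to arrange: 2 × 2 × 6! = 4 × 720 = 2880.

2880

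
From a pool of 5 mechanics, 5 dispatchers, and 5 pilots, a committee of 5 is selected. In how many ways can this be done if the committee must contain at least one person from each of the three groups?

Unrestricted: C(15,5) = 3003 ways to pick any 5 of the 15.
Selections missing a whole group: no mechanics → C(10,5) = 252; no dispatchers → C(10,5) = 252; no pilots → C(10,5) = 252.
Add back selections omitting two groups (i.e. drawn from a single group): C(5,5) + C(5,5) + C(5,5) = 3.
By inclusion–exclusion: 3003 − 756 + 3 = 2250.

2250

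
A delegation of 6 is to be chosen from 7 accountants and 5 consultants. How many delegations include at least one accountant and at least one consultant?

917

Total 6-person selections from all 12: C(12,6) = 924.
Selections missing a whole group: no accountants → C(5,6) = 0; no consultants → C(7,6) = 7.
Both groups omitted at once is impossible, so 924 − 7 = 917.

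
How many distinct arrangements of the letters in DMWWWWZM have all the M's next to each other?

210

Treat the 2 copies of M as a single block. The multiset to arrange is then {MM, D, W, W, W, W, Z}, 7 items in all.
That gives (7)!/(4!) = 210 arrangements.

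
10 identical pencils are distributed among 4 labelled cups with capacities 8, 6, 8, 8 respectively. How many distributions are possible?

Without the upper bounds there are C(13,3) = 286 ways to split 10 among 4 cups.
Subtract solutions that violate a single cap (substitute x_i' = x_i − (cap_i+1)): x_1 ≥ 9 gives C(4,3) = 4; x_2 ≥ 7 gives C(6,3) = 20; x_3 ≥ 9 gives C(4,3) = 4; x_4 ≥ 9 gives C(4,3) = 4. Together 32.
No two caps can be exceeded simultaneously, so the pair terms are all 0.
By inclusion–exclusion the count is 286 − 32 + 0 = 254.

254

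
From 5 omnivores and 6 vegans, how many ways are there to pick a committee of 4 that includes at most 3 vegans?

315

Split by how many vegans are chosen (0 through 3).
Sum: C(6,0)·C(5,4) + C(6,1)·C(5,3) + C(6,2)·C(5,2) + C(6,3)·C(5,1) = 5 + 60 + 150 + 100 = 315.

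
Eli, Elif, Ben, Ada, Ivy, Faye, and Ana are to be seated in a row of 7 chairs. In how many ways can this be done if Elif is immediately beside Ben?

1440

Treat {Elif, Ben} as a single unit. There are 6 units to order, and the pair itself can be ordered 2 ways.
So the count is 2·(6)! = 1440.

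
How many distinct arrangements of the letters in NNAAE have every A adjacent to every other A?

Treat the 2 copies of A as a single block. The multiset to arrange is then {AA, E, N, N}, 4 items in all.
That gives (4)!/(2!) = 12 arrangements.

12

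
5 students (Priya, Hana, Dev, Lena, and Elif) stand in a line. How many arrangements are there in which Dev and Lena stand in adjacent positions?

48

Treat {Dev, Lena} as a single unit. There are 4 units to order, and the pair itself can be ordered 2 ways.
So the count is 2·(4)! = 48.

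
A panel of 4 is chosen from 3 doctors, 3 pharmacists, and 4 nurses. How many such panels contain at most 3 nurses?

Split by how many nurses are chosen (0 through 3).
Sum: C(4,0)·C(6,4) + C(4,1)·C(6,3) + C(4,2)·C(6,2) + C(4,3)·C(6,1) = 15 + 80 + 90 + 24 = 209.

209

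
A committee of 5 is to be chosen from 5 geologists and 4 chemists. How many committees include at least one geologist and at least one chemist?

With no constraint there are C(9,5) = 126 possible selections.
Selections missing a whole group: no geologists → C(4,5) = 0; no chemists → C(5,5) = 1.
Both groups omitted at once is impossible, so 126 − 1 = 125.

125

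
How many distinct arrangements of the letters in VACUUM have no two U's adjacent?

240

Total arrangements of VACUUM: 6!/(2!) = 360.
Arrangements with the U's together: treat UU as one letter, giving (5)! = 120.
Subtracting, 360 − 120 = 240 arrangements keep the U's apart.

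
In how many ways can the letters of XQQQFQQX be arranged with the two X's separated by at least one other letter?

126

Total arrangements of XQQQFQQX: 8!/(5!·2!) = 168.
Arrangements with the X's together: treat XX as one letter, giving (7)!/(5!) = 42.
Hence 168 − 42 = 126.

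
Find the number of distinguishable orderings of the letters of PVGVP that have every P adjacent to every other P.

Treat the 2 copies of P as a single block. The multiset to arrange is then {PP, G, V, V}, 4 items in all.
That gives (4)!/(2!) = 12 arrangements.

12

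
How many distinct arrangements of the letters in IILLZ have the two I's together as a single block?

12

Treat the 2 copies of I as a single block. The multiset to arrange is then {II, L, L, Z}, 4 items in all.
That gives (4)!/(2!) = 12 arrangements.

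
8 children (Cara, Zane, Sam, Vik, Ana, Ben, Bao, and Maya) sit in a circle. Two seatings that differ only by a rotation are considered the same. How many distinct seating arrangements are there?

Fix one person's seat to break rotational symmetry; the remaining 7 people can be arranged in (7)! = 5040 ways.

5040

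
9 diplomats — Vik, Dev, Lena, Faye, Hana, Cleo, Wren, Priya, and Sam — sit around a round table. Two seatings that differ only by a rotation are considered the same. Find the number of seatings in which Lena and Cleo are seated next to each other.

Glue Lena and Cleo into a block (2 internal orders). Seating 8 units around a circle gives (7)! arrangements.
So 2 × (7)! = 2 × 5040 = 10080.

10080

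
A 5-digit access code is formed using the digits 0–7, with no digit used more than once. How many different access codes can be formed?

6720

With no repetition, fill the 5 digits in order: 8 choices, then 7, down to 4.
That product is 8 × 7 × 6 × 5 × 4 = 6720.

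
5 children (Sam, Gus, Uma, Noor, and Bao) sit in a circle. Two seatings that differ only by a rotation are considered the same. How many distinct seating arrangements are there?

Seat Sam anywhere (absorbing the rotational symmetry), then permute the other 4: (4)! = 24.

24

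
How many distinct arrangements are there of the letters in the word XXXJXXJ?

21

Letter multiplicities in XXXJXXJ: J×2, X×5.
Dividing 7! = 5040 by 5!·2! = 240 for the repeated letters gives 21.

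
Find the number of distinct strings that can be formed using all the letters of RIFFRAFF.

840

RIFFRAFF has 8 letters with F appearing 4 times and R appearing twice.
Dividing 8! = 40320 by 4!·2! = 48 for the repeated letters gives 840.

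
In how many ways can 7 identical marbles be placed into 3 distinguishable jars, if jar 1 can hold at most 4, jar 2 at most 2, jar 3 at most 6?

By stars and bars, unrestricted non-negative solutions to x_1+…+x_3 = 7 number C(7+2,2) = 36.
Subtract solutions that violate a single cap (substitute x_i' = x_i − (cap_i+1)): x_1 ≥ 5 gives C(4,2) = 6; x_2 ≥ 3 gives C(6,2) = 15; x_3 ≥ 7 gives C(2,2) = 1. Together 22.
No two caps can be exceeded simultaneously, so the pair terms are all 0.
By inclusion–exclusion the count is 36 − 22 + 0 = 14.

14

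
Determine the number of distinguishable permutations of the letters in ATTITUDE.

ATTITUDE has 8 letters with T appearing 3 times.
The number of distinct arrangements is 8!/(3!) = 40320/6 = 6720.

6720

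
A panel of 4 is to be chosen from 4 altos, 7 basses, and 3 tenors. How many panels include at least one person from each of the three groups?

Total 4-person selections from all 14: C(14,4) = 1001.
Selections missing a whole group: no altos → C(10,4) = 210; no basses → C(7,4) = 35; no tenors → C(11,4) = 330.
Add back selections omitting two groups (i.e. drawn from a single group): C(4,4) + C(7,4) + C(3,4) = 36.
By inclusion–exclusion: 1001 − 575 + 36 = 462.

462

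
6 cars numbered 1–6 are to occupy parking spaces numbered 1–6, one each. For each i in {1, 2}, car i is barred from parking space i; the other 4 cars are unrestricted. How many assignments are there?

504

Let Aᵢ (for i ∈ {1, 2}) be the placements that put car i in its forbidden parking space. Any j of these fix j positions, leaving (6−j)! ways to fill the rest, and there are C(2,j) ways to pick which j.
By inclusion–exclusion, the number of valid placements is Σ_{j=0}^{2} (−1)^j C(2,j)·(6−j)!.
Computing: 720 − 240 + 24 = 504.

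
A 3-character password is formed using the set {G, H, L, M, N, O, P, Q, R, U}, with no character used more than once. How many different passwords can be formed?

720

This is a permutation of 3 out of 10: P(10,3) = 10!/7!.
That product is 10 × 9 × 8 = 720.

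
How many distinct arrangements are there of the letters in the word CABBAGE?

CABBAGE has 7 letters with A appearing twice and B appearing twice.
The number of distinct arrangements is 7!/(2!·2!) = 5040/4 = 1260.

1260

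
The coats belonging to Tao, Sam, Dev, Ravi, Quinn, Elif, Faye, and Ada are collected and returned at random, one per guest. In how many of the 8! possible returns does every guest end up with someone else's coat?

14833

Let Aᵢ be the assignments in which guest i gets their own coat. We want the size of the complement of A₁∪…∪A_8.
By inclusion–exclusion this is Σ_{j=0}^{8} (−1)^j C(8,j)·(8−j)!.
Computing: 40320 − 40320 + 20160 − 6720 + 1680 − 336 + 56 − 8 + 1 = 14833.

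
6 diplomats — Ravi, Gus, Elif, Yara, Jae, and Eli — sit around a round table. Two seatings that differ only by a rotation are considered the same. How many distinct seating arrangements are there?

Seat Ravi anywhere (absorbing the rotational symmetry), then permute the other 5: (5)! = 120.

120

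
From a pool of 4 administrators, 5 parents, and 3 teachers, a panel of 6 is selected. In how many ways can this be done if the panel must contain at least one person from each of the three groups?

Total 6-person selections from all 12: C(12,6) = 924.
Selections missing a whole group: no administrators → C(8,6) = 28; no parents → C(7,6) = 7; no teachers → C(9,6) = 84.
Add back selections omitting two groups (i.e. drawn from a single group): C(4,6) + C(5,6) + C(3,6) = 0.
By inclusion–exclusion: 924 − 119 + 0 = 805.

805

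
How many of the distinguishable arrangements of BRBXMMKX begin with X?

1260

Fix X in the first position and arrange the remaining 7 letters.
Those 7 letters have B appearing twice and M appearing twice, giving (7)!/(2!·2!) = 1260.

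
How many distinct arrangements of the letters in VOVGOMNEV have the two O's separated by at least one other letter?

23520

Total arrangements of VOVGOMNEV: 9!/(3!·2!) = 30240.
If the two O's are adjacent, glue them into one block, leaving 8 items to arrange: (8)!/(3!) = 6720 ways.
Hence 30240 − 6720 = 23520.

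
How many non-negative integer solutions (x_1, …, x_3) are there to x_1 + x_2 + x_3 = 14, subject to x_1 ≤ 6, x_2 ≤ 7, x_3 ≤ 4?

10

Ignoring the caps, the number of non-negative solutions to x_1+…+x_3 = 14 is C(16,2) = 120.
Subtract solutions that violate a single cap (substitute x_i' = x_i − (cap_i+1)): x_1 ≥ 7 gives C(9,2) = 36; x_2 ≥ 8 gives C(8,2) = 28; x_3 ≥ 5 gives C(11,2) = 55. Together 119.
Add back pairs where two caps are both exceeded: 0 + 6 + 3 = 9.
By inclusion–exclusion the count is 120 − 119 + 9 = 10.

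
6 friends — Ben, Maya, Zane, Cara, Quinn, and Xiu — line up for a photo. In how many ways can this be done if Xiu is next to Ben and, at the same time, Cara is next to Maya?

96

Treat {Xiu,Ben} as one block (2 orders) and {Cara,Maya} as another (2 orders).
That leaves 4 units to arrange: 2 × 2 × 4! = 4 × 24 = 96.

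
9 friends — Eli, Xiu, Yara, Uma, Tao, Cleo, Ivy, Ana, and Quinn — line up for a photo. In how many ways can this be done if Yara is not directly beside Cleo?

There are 9! = 362880 arrangements in all. If Yara and Cleo are adjacent, merging them into one block gives 2·(8)! = 80640 arrangements.
So 362880 − 80640 = 282240 arrangements keep them apart.

282240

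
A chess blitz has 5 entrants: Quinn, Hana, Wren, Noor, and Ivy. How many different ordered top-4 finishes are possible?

120

There are 5 choices for 1st place, 4 for 2nd, and so on down to 2 for position 4.
That gives 5 × 4 × 3 × 2 = 120.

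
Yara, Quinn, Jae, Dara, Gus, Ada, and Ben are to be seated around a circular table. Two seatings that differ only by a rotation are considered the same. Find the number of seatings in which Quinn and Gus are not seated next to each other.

All circular seatings of 7 people number (6)! = 720.
Seatings with Quinn beside Gus: treat them as a block with 2 internal orders, giving 2 × (5)! = 240.
Subtracting, 720 − 240 = 480.

480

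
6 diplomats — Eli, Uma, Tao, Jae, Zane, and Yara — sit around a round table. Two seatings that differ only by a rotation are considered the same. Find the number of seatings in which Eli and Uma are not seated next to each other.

72

Without the restriction there are (5)! = 120 seatings.
Those with Eli next to Uma: fuse the pair into one unit and seat 5 units around a circle — 2·(4)! = 48.
Subtracting, 120 − 48 = 72.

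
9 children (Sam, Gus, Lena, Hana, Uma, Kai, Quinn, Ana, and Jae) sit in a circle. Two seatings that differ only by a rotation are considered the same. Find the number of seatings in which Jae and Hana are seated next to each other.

Treat {Jae, Hana} as one unit (2 internal orders) and seat the resulting 8 units around the table: (7)! circular arrangements.
So 2 × (7)! = 2 × 5040 = 10080.

10080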